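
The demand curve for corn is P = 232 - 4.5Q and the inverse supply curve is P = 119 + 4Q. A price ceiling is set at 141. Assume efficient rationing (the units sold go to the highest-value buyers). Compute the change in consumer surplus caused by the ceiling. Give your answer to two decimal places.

34.79

Without the control, 232 - 4.5Q = 119 + 4Q so Q* = 13.2941 and P* = 172.1765.
At P = 141, sellers supply (141 - 119)/4 = 5.5 while buyers want more, so the quantity traded is 5.5 at price 141.
CS goes from (1/2)(13.2941)(59.8235) = 397.6505 to 432.4375 (computed as (232 - 141)(5.5) - (1/2)(4.5)(5.5)^2), a change of 34.787.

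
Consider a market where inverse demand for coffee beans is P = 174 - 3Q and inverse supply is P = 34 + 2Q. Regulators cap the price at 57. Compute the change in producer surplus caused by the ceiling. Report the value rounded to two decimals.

Without the control, 174 - 3Q = 34 + 2Q so Q* = 28 and P* = 90.
At P = 57, sellers supply (57 - 34)/2 = 11.5 while buyers want more, so the quantity traded is 11.5 at price 57.
PS goes from (1/2)(28)(56) = 784 to 132.25 (computed as (57 - 34)(11.5) - (1/2)(2)(11.5)^2), a change of -651.75.

-651.75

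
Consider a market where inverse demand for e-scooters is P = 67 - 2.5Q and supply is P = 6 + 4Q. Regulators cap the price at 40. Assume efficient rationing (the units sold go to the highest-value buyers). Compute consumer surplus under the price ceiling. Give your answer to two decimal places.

139.19

Free-market equilibrium: 67 - 2.5Q = 6 + 4Q gives Q* = 9.3846, P* = 43.5385.
At P = 40, sellers supply (40 - 6)/4 = 8.5 while buyers want more, so the quantity traded is 8.5 at price 40.
The demand price at Q = 8.5 is 45.75. CS is the trapezoid between demand and 40 over [0, 8.5]: (1/2)[(67 - 40) + (45.75 - 40)](8.5) = 139.1875.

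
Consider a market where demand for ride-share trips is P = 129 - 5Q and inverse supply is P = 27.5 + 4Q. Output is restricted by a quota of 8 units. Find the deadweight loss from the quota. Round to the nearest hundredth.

Unrestricted equilibrium: Q* = (129 - 27.5)/(5 + 4) = 11.2778.
At Q = 8 the demand price is 129 - 5(8) = 89 and the supply price is 27.5 + 4(8) = 59.5.
Deadweight loss is the triangle between the curves from 8 to 11.2778: (1/2)(89 - 59.5)(11.2778 - 8) = 48.3472.

48.35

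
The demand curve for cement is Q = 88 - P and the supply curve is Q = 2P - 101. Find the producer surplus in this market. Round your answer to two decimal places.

Rewriting demand in inverse form: P = 88 - Q.
Rewriting supply in inverse form: P = 50.5 + 0.5Q.
Setting demand equal to supply, 37.5 = 1.5Q, so Q* = 25 and P* = 63.
The supply curve's price intercept is 50.5, so PS = (1/2)(Q*)(P* - 50.5) = (1/2)(25)(12.5) = 156.25.

156.25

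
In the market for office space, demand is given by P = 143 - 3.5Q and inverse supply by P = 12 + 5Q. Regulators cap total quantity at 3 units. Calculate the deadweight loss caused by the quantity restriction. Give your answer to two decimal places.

654.72

Unrestricted equilibrium: Q* = (143 - 12)/(3.5 + 5) = 15.4118.
At Q = 3 the demand price is 143 - 3.5(3) = 132.5 and the supply price is 12 + 5(3) = 27.
Deadweight loss is the triangle between the curves from 3 to 15.4118: (1/2)(132.5 - 27)(15.4118 - 3) = 654.7206.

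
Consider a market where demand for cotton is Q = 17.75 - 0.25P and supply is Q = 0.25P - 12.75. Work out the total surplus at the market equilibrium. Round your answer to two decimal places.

25.00

Rewriting demand in inverse form: P = 71 - 4Q.
Rewriting supply in inverse form: P = 51 + 4Q.
Setting demand equal to supply, 20 = 8Q, so Q* = 2.5 and P* = 61.
CS = (1/2)(2.5)(10) = 12.5 and PS = (1/2)(2.5)(10) = 12.5, so total surplus = 25.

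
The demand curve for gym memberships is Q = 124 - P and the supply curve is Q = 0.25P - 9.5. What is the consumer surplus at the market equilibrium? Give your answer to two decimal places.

Rewriting demand in inverse form: P = 124 - Q.
Rewriting supply in inverse form: P = 38 + 4Q.
Equilibrium: 124 - Q = 38 + 4Q, so Q* = 17.2 and P* = 106.8.
CS is the area between the demand curve and P* from 0 to Q*: (1/2)(17.2)(17.2) = 147.92.

147.92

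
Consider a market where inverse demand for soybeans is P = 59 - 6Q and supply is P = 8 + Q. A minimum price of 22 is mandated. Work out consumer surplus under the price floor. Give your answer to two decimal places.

114.08

Without the control, 59 - 6Q = 8 + Q so Q* = 7.2857 and P* = 15.2857.
At the floor price 22, quantity demanded is (59 - 22)/6 = 6.1667; demand is the short side, so Q = 6.1667 trades at P = 22.
CS is the triangle under demand above 22: (1/2)(6.1667)(59 - 22) = 114.0833.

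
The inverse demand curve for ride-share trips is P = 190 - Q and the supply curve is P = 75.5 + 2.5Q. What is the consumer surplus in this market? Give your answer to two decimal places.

535.11

Set 190 - Q = 75.5 + 2.5Q, which gives 114.5 = 3.5Q, so Q* = 32.7143 and P* = 190 - (32.7143) = 157.2857.
The demand choke price is 190, so CS = (1/2)(Q*)(190 - P*) = (1/2)(32.7143)(32.7143) = 535.1122.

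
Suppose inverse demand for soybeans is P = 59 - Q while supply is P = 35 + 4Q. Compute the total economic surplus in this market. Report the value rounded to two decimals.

Equilibrium: 59 - Q = 35 + 4Q, so Q* = 4.8 and P* = 54.2.
CS = (1/2)(4.8)(4.8) = 11.52 and PS = (1/2)(4.8)(19.2) = 46.08, so total surplus = 57.6.

57.60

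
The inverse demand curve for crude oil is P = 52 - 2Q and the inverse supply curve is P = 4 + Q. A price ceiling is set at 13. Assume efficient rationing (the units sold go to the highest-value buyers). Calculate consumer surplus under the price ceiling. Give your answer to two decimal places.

270.00

Without the control, 52 - 2Q = 4 + Q so Q* = 16 and P* = 20.
At the ceiling price 13, quantity supplied is (13 - 4)/1 = 9; supply is the short side, so Q = 9 trades at P = 13.
The demand price at Q = 9 is 34. CS is the trapezoid between demand and 13 over [0, 9]: (1/2)[(52 - 13) + (34 - 13)](9) = 270.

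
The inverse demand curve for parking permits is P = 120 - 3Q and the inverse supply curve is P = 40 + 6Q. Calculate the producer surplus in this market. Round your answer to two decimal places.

Set 120 - 3Q = 40 + 6Q, which gives 80 = 9Q, so Q* = 8.8889 and P* = 120 - 3(8.8889) = 93.3333.
The supply curve's price intercept is 40, so PS = (1/2)(Q*)(P* - 40) = (1/2)(8.8889)(53.3333) = 237.037.

237.04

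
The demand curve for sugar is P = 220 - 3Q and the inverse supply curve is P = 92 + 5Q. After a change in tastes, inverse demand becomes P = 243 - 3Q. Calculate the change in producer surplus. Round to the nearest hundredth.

Initial equilibrium: Q_0 = 16, P_0 = 172; CS_0 = (1/2)(16)(48) = 384, PS_0 = (1/2)(16)(80) = 640.
New equilibrium: 243 - 3Q = 92 + 5Q gives Q_1 = 18.875, P_1 = 186.375; CS_1 = 534.3984, PS_1 = 890.6641.
Change in producer surplus = 890.6641 - 640 = 250.6641.

250.66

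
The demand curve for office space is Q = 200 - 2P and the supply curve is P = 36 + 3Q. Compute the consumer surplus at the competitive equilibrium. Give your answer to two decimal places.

Rewriting demand in inverse form: P = 100 - 0.5Q.
Set 100 - 0.5Q = 36 + 3Q, which gives 64 = 3.5Q, so Q* = 18.2857 and P* = 100 - 0.5(18.2857) = 90.8571.
The demand choke price is 100, so CS = (1/2)(Q*)(100 - P*) = (1/2)(18.2857)(9.1429) = 83.5918.

83.59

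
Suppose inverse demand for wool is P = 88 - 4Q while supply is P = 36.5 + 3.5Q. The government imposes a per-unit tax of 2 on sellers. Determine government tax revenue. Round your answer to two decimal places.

Pre-tax equilibrium: 88 - 4Q = 36.5 + 3.5Q gives Q* = 6.8667, P* = 60.5333.
With the tax, sellers need 2 more per unit: 88 - 4Q = 36.5 + 3.5Q + 2, so Q_t = 6.6. Buyers pay P_b = 61.6; sellers receive P_s = P_b - 2 = 59.6.
Revenue is the tax times quantity traded: 2 x 6.6 = 13.2.

13.20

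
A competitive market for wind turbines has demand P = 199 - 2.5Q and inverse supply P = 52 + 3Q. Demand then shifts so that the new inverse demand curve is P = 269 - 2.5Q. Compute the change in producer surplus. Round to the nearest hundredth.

1263.47

Initial equilibrium: Q_0 = 26.7273, P_0 = 132.1818; CS_0 = (1/2)(26.7273)(66.8182) = 892.9339, PS_0 = (1/2)(26.7273)(80.1818) = 1071.5207.
New equilibrium: 269 - 2.5Q = 52 + 3Q gives Q_1 = 39.4545, P_1 = 170.3636; CS_1 = 1945.8264, PS_1 = 2334.9917.
Change in producer surplus = 2334.9917 - 1071.5207 = 1263.4711.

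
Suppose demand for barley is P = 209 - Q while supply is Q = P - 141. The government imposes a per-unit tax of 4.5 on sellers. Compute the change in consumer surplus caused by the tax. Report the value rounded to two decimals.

Rewriting supply in inverse form: P = 141 + Q.
Pre-tax equilibrium: 209 - Q = 141 + Q gives Q* = 34, P* = 175.
A tax on sellers shifts supply up by 4.5: 209 - Q = 141 + Q + 4.5, so Q_t = 31.75. Buyers pay P_b = 177.25; sellers receive P_s = P_b - 4.5 = 172.75.
CS falls from (1/2)(34)(34) = 578 to (1/2)(31.75)(31.75) = 504.0312, a change of -73.9688.

-73.97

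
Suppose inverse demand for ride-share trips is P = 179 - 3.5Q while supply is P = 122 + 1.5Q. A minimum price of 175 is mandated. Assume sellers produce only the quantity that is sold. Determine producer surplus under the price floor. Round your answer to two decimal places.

59.59

Free-market equilibrium: 179 - 3.5Q = 122 + 1.5Q gives Q* = 11.4, P* = 139.1.
At the floor price 175, quantity demanded is (179 - 175)/3.5 = 1.1429; demand is the short side, so Q = 1.1429 trades at P = 175.
The supply price at Q = 1.1429 is 123.7143. PS is the trapezoid between 175 and supply over [0, 1.1429]: (1/2)[(175 - 122) + (175 - 123.7143)](1.1429) = 59.5918.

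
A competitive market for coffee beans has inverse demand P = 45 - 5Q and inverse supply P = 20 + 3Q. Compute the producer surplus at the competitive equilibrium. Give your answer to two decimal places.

14.65

Setting demand equal to supply, 25 = 8Q, so Q* = 3.125 and P* = 29.375.
The supply curve's price intercept is 20, so PS = (1/2)(Q*)(P* - 20) = (1/2)(3.125)(9.375) = 14.6484.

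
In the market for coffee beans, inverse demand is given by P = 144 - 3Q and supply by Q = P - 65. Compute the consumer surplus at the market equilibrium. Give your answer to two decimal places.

Rewriting supply in inverse form: P = 65 + Q.
Set 144 - 3Q = 65 + Q, which gives 79 = 4Q, so Q* = 19.75 and P* = 144 - 3(19.75) = 84.75.
The demand choke price is 144, so CS = (1/2)(Q*)(144 - P*) = (1/2)(19.75)(59.25) = 585.0938.

585.09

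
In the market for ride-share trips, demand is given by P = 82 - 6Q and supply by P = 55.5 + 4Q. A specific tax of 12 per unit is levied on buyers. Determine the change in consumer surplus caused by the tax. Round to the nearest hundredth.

-14.76

Without the tax, 82 - 6Q = 55.5 + 4Q so Q* = 2.65 and P* = 66.1.
With the tax, buyers' net willingness to pay falls by 12: (82 - 12) - 6Q = 55.5 + 4Q, so Q_t = 1.45. Buyers pay P_b = 73.3; sellers receive P_s = P_b - 12 = 61.3.
CS falls from (1/2)(2.65)(15.9) = 21.0675 to (1/2)(1.45)(8.7) = 6.3075, a change of -14.76.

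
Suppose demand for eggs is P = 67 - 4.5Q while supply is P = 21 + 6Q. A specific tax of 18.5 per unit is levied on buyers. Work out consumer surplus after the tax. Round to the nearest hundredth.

Pre-tax equilibrium: 67 - 4.5Q = 21 + 6Q gives Q* = 4.381, P* = 47.2857.
A tax on buyers shifts demand down by 18.5: (67 - 18.5) - 4.5Q = 21 + 6Q, so Q_t = 2.619. Buyers pay P_b = 55.2143; sellers receive P_s = P_b - 18.5 = 36.7143.
Consumer surplus is the triangle under demand above P_b: (1/2)(2.619)(67 - 55.2143) = 15.4337.

15.43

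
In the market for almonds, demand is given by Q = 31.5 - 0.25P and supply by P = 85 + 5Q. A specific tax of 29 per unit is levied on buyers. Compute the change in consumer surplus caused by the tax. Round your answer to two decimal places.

Rewriting demand in inverse form: P = 126 - 4Q.
Without the tax, 126 - 4Q = 85 + 5Q so Q* = 4.5556 and P* = 107.7778.
With the tax, buyers' net willingness to pay falls by 29: (126 - 29) - 4Q = 85 + 5Q, so Q_t = 1.3333. Buyers pay P_b = 120.6667; sellers receive P_s = P_b - 29 = 91.6667.
Consumers lose the trapezoid between P* and P_b out to Q_t plus the triangle from Q_t to Q*: change in CS = 3.5556 - 41.5062 = -37.9506.

-37.95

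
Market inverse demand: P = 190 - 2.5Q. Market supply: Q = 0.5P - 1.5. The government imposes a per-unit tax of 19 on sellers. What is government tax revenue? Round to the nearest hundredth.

Rewriting supply in inverse form: P = 3 + 2Q.
Without the tax, 190 - 2.5Q = 3 + 2Q so Q* = 41.5556 and P* = 86.1111.
With the tax, sellers need 19 more per unit: 190 - 2.5Q = 3 + 2Q + 19, so Q_t = 37.3333. Buyers pay P_b = 96.6667; sellers receive P_s = P_b - 19 = 77.6667.
Tax revenue = t x Q_t = 19 x 37.3333 = 709.3333.

709.33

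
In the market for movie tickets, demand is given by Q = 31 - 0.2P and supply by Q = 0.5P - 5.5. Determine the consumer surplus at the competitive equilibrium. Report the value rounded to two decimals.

Rewriting demand in inverse form: P = 155 - 5Q.
Rewriting supply in inverse form: P = 11 + 2Q.
Set 155 - 5Q = 11 + 2Q, which gives 144 = 7Q, so Q* = 20.5714 and P* = 155 - 5(20.5714) = 52.1429.
The demand choke price is 155, so CS = (1/2)(Q*)(155 - P*) = (1/2)(20.5714)(102.8571) = 1057.9592.

1057.96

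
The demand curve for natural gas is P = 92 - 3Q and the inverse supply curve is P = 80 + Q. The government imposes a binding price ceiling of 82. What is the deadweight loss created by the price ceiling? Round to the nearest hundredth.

Without the control, 92 - 3Q = 80 + Q so Q* = 3 and P* = 83.
At P = 82, sellers supply (82 - 80)/1 = 2 while buyers want more, so the quantity traded is 2 at price 82.
At Q = 2 the demand price is 86 and the supply price is 82. Deadweight loss is the triangle between the curves from 2 to 3: (1/2)(86 - 82)(3 - 2) = 2.

2.00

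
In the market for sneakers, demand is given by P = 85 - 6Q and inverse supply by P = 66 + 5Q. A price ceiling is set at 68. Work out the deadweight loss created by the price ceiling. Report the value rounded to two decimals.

9.69

Free-market equilibrium: 85 - 6Q = 66 + 5Q gives Q* = 1.7273, P* = 74.6364.
At the ceiling price 68, quantity supplied is (68 - 66)/5 = 0.4; supply is the short side, so Q = 0.4 trades at P = 68.
The lost-trades triangle has base Q* - 0.4 = 1.3273 and height equal to the gap between the curves at Q = 0.4, which is 82.6 - 68 = 14.6. DWL = (1/2)(1.3273)(14.6) = 9.6891.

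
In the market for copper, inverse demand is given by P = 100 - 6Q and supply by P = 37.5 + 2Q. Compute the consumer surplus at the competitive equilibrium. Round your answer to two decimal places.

183.11

Setting demand equal to supply, 62.5 = 8Q, so Q* = 7.8125 and P* = 53.125.
Consumer surplus is the triangle under demand above P*: (1/2)(7.8125)(100 - 53.125) = (1/2)(7.8125)(46.875) = 183.1055.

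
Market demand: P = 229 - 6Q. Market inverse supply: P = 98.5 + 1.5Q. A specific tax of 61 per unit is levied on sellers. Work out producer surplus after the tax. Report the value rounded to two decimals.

Pre-tax equilibrium: 229 - 6Q = 98.5 + 1.5Q gives Q* = 17.4, P* = 124.6.
With the tax, sellers need 61 more per unit: 229 - 6Q = 98.5 + 1.5Q + 61, so Q_t = 9.2667. Buyers pay P_b = 173.4; sellers receive P_s = P_b - 61 = 112.4.
Producer surplus is the triangle above supply below P_s: (1/2)(9.2667)(112.4 - 98.5) = 64.4033.

64.40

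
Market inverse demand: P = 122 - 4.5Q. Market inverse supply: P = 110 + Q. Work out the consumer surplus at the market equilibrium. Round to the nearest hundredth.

Equilibrium: 122 - 4.5Q = 110 + Q, so Q* = 2.1818 and P* = 112.1818.
Consumer surplus is the triangle under demand above P*: (1/2)(2.1818)(122 - 112.1818) = (1/2)(2.1818)(9.8182) = 10.7107.

10.71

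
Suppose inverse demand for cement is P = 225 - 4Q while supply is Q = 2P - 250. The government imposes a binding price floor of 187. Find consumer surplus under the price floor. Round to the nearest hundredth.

Rewriting supply in inverse form: P = 125 + 0.5Q.
Free-market equilibrium: 225 - 4Q = 125 + 0.5Q gives Q* = 22.2222, P* = 136.1111.
At the floor price 187, quantity demanded is (225 - 187)/4 = 9.5; demand is the short side, so Q = 9.5 trades at P = 187.
CS is the triangle under demand above 187: (1/2)(9.5)(225 - 187) = 180.5.

180.50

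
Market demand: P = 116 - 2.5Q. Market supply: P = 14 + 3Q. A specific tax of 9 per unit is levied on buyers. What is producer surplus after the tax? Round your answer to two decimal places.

Without the tax, 116 - 2.5Q = 14 + 3Q so Q* = 18.5455 and P* = 69.6364.
With the tax, buyers' net willingness to pay falls by 9: (116 - 9) - 2.5Q = 14 + 3Q, so Q_t = 16.9091. Buyers pay P_b = 73.7273; sellers receive P_s = P_b - 9 = 64.7273.
PS = (1/2)(Q_t)(P_s - 14) = (1/2)(16.9091)(50.7273) = 428.876.

428.88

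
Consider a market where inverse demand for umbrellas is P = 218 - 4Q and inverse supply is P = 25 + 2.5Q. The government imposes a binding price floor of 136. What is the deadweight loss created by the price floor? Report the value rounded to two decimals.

Without the control, 218 - 4Q = 25 + 2.5Q so Q* = 29.6923 and P* = 99.2308.
At the floor price 136, quantity demanded is (218 - 136)/4 = 20.5; demand is the short side, so Q = 20.5 trades at P = 136.
The lost-trades triangle has base Q* - 20.5 = 9.1923 and height equal to the gap between the curves at Q = 20.5, which is 136 - 76.25 = 59.75. DWL = (1/2)(9.1923)(59.75) = 274.6202.

274.62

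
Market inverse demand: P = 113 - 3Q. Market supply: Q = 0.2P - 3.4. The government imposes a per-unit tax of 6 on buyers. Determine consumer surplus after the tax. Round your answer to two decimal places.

Rewriting supply in inverse form: P = 17 + 5Q.
Pre-tax equilibrium: 113 - 3Q = 17 + 5Q gives Q* = 12, P* = 77.
With the tax, buyers' net willingness to pay falls by 6: (113 - 6) - 3Q = 17 + 5Q, so Q_t = 11.25. Buyers pay P_b = 79.25; sellers receive P_s = P_b - 6 = 73.25.
Consumer surplus is the triangle under demand above P_b: (1/2)(11.25)(113 - 79.25) = 189.8438.

189.84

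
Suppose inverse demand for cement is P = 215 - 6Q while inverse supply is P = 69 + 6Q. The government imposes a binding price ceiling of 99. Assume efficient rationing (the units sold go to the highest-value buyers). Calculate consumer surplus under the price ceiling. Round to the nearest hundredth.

505.00

Free-market equilibrium: 215 - 6Q = 69 + 6Q gives Q* = 12.1667, P* = 142.
At P = 99, sellers supply (99 - 69)/6 = 5 while buyers want more, so the quantity traded is 5 at price 99.
The demand price at Q = 5 is 185. CS is the trapezoid between demand and 99 over [0, 5]: (1/2)[(215 - 99) + (185 - 99)](5) = 505.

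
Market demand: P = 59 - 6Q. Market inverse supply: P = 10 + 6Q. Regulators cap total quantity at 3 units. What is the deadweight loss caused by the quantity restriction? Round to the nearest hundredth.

Unrestricted equilibrium: Q* = (59 - 10)/(6 + 6) = 4.0833.
At Q = 3 the demand price is 59 - 6(3) = 41 and the supply price is 10 + 6(3) = 28.
Deadweight loss is the triangle between the curves from 3 to 4.0833: (1/2)(41 - 28)(4.0833 - 3) = 7.0417.

7.04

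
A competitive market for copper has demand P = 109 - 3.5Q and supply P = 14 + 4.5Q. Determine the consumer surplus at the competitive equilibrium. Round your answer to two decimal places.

246.78

Equilibrium: 109 - 3.5Q = 14 + 4.5Q, so Q* = 11.875 and P* = 67.4375.
CS is the area between the demand curve and P* from 0 to Q*: (1/2)(11.875)(41.5625) = 246.7773.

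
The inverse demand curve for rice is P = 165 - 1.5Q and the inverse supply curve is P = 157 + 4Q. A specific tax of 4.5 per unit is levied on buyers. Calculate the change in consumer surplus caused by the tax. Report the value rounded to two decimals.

-1.28

Without the tax, 165 - 1.5Q = 157 + 4Q so Q* = 1.4545 and P* = 162.8182.
A tax on buyers shifts demand down by 4.5: (165 - 4.5) - 1.5Q = 157 + 4Q, so Q_t = 0.6364. Buyers pay P_b = 164.0455; sellers receive P_s = P_b - 4.5 = 159.5455.
CS falls from (1/2)(1.4545)(2.1818) = 1.5868 to (1/2)(0.6364)(0.9545) = 0.3037, a change of -1.2831.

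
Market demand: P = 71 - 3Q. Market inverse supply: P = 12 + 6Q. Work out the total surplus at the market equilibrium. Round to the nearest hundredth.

193.39

Set 71 - 3Q = 12 + 6Q, which gives 59 = 9Q, so Q* = 6.5556 and P* = 71 - 3(6.5556) = 51.3333.
Total surplus is the full triangle between the curves from 0 to Q*: (1/2)(6.5556)(71 - 12) = 193.3889.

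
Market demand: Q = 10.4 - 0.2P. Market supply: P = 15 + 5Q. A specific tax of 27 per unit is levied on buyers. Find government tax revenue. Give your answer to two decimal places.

27.00

Rewriting demand in inverse form: P = 52 - 5Q.
Without the tax, 52 - 5Q = 15 + 5Q so Q* = 3.7 and P* = 33.5.
A tax on buyers shifts demand down by 27: (52 - 27) - 5Q = 15 + 5Q, so Q_t = 1. Buyers pay P_b = 47; sellers receive P_s = P_b - 27 = 20.
Revenue is the tax times quantity traded: 27 x 1 = 27.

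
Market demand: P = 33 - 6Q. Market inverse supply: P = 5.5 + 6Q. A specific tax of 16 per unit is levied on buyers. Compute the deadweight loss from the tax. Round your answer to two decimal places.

Without the tax, 33 - 6Q = 5.5 + 6Q so Q* = 2.2917 and P* = 19.25.
A tax on buyers shifts demand down by 16: (33 - 16) - 6Q = 5.5 + 6Q, so Q_t = 0.9583. Buyers pay P_b = 27.25; sellers receive P_s = P_b - 16 = 11.25.
The welfare triangle lost has base Q* - Q_t = 1.3333 and height t = 16, so DWL = (1/2)(1.3333)(16) = 10.6667.

10.67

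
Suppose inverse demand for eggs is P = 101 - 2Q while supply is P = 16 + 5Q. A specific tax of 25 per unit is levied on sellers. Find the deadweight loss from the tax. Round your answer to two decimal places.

Pre-tax equilibrium: 101 - 2Q = 16 + 5Q gives Q* = 12.1429, P* = 76.7143.
With the tax, sellers need 25 more per unit: 101 - 2Q = 16 + 5Q + 25, so Q_t = 8.5714. Buyers pay P_b = 83.8571; sellers receive P_s = P_b - 25 = 58.8571.
Deadweight loss is the triangle between the curves from Q_t to Q*: (1/2)(12.1429 - 8.5714)(25) = 44.6429.

44.64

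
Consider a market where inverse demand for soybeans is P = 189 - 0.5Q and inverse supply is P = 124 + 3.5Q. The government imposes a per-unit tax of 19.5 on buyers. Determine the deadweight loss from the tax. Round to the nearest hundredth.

47.53

Without the tax, 189 - 0.5Q = 124 + 3.5Q so Q* = 16.25 and P* = 180.875.
With the tax, buyers' net willingness to pay falls by 19.5: (189 - 19.5) - 0.5Q = 124 + 3.5Q, so Q_t = 11.375. Buyers pay P_b = 183.3125; sellers receive P_s = P_b - 19.5 = 163.8125.
Deadweight loss is the triangle between the curves from Q_t to Q*: (1/2)(16.25 - 11.375)(19.5) = 47.5312.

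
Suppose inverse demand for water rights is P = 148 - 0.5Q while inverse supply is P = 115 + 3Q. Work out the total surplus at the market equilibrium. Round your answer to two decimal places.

Set 148 - 0.5Q = 115 + 3Q, which gives 33 = 3.5Q, so Q* = 9.4286 and P* = 148 - 0.5(9.4286) = 143.2857.
Total surplus is the full triangle between the curves from 0 to Q*: (1/2)(9.4286)(148 - 115) = 155.5714.

155.57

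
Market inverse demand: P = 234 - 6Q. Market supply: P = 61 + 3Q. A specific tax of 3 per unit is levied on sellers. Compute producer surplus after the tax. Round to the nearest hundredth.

535.19

Without the tax, 234 - 6Q = 61 + 3Q so Q* = 19.2222 and P* = 118.6667.
With the tax, sellers need 3 more per unit: 234 - 6Q = 61 + 3Q + 3, so Q_t = 18.8889. Buyers pay P_b = 120.6667; sellers receive P_s = P_b - 3 = 117.6667.
PS = (1/2)(Q_t)(P_s - 61) = (1/2)(18.8889)(56.6667) = 535.1852.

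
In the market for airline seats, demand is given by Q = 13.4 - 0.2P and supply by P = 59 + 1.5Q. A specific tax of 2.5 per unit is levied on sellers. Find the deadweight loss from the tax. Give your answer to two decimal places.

Rewriting demand in inverse form: P = 67 - 5Q.
Without the tax, 67 - 5Q = 59 + 1.5Q so Q* = 1.2308 and P* = 60.8462.
A tax on sellers shifts supply up by 2.5: 67 - 5Q = 59 + 1.5Q + 2.5, so Q_t = 0.8462. Buyers pay P_b = 62.7692; sellers receive P_s = P_b - 2.5 = 60.2692.
The welfare triangle lost has base Q* - Q_t = 0.3846 and height t = 2.5, so DWL = (1/2)(0.3846)(2.5) = 0.4808.

0.48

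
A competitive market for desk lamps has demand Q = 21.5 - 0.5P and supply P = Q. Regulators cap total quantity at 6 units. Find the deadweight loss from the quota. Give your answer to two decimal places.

104.17

Rewriting demand in inverse form: P = 43 - 2Q.
Without the quota, 43 - 2Q = Q gives Q* = 14.3333.
At Q = 6 the demand price is 43 - 2(6) = 31 and the supply price is 0 + (6) = 6.
DWL = (1/2)(gap between curves at 6) x (Q* - 6) = (1/2)(25)(8.3333) = 104.1667.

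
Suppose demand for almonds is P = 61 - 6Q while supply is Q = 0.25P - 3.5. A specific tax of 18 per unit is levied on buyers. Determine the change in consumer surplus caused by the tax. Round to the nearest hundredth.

-41.04

Rewriting supply in inverse form: P = 14 + 4Q.
Without the tax, 61 - 6Q = 14 + 4Q so Q* = 4.7 and P* = 32.8.
With the tax, buyers' net willingness to pay falls by 18: (61 - 18) - 6Q = 14 + 4Q, so Q_t = 2.9. Buyers pay P_b = 43.6; sellers receive P_s = P_b - 18 = 25.6.
CS falls from (1/2)(4.7)(28.2) = 66.27 to (1/2)(2.9)(17.4) = 25.23, a change of -41.04.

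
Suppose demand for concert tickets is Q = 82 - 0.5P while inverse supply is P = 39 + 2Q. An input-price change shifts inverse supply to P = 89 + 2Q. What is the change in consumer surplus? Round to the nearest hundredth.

Rewriting demand in inverse form: P = 164 - 2Q.
Initial equilibrium: Q_0 = 31.25, P_0 = 101.5; CS_0 = (1/2)(31.25)(62.5) = 976.5625, PS_0 = (1/2)(31.25)(62.5) = 976.5625.
New equilibrium: 164 - 2Q = 89 + 2Q gives Q_1 = 18.75, P_1 = 126.5; CS_1 = 351.5625, PS_1 = 351.5625.
Change in consumer surplus = 351.5625 - 976.5625 = -625.

-625.00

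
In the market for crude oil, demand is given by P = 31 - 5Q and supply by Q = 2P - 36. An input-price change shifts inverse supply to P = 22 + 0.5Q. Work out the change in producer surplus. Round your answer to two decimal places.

Rewriting supply in inverse form: P = 18 + 0.5Q.
Initial equilibrium: Q_0 = 2.3636, P_0 = 19.1818; CS_0 = (1/2)(2.3636)(11.8182) = 13.9669, PS_0 = (1/2)(2.3636)(1.1818) = 1.3967.
New equilibrium: 31 - 5Q = 22 + 0.5Q gives Q_1 = 1.6364, P_1 = 22.8182; CS_1 = 6.6942, PS_1 = 0.6694.
Change in producer surplus = 0.6694 - 1.3967 = -0.7273.

-0.73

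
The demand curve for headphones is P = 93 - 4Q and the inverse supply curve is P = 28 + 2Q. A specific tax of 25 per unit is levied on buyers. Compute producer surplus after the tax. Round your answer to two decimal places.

44.44

Pre-tax equilibrium: 93 - 4Q = 28 + 2Q gives Q* = 10.8333, P* = 49.6667.
With the tax, buyers' net willingness to pay falls by 25: (93 - 25) - 4Q = 28 + 2Q, so Q_t = 6.6667. Buyers pay P_b = 66.3333; sellers receive P_s = P_b - 25 = 41.3333.
Producer surplus is the triangle above supply below P_s: (1/2)(6.6667)(41.3333 - 28) = 44.4444.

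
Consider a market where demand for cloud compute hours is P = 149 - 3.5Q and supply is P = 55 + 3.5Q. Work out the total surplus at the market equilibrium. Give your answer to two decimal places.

631.14

Equilibrium: 149 - 3.5Q = 55 + 3.5Q, so Q* = 13.4286 and P* = 102.
CS = (1/2)(13.4286)(47) = 315.5714 and PS = (1/2)(13.4286)(47) = 315.5714, so total surplus = 631.1429.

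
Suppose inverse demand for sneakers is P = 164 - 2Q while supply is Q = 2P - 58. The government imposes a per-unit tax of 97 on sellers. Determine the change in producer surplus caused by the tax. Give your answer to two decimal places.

-671.24

Rewriting supply in inverse form: P = 29 + 0.5Q.
Pre-tax equilibrium: 164 - 2Q = 29 + 0.5Q gives Q* = 54, P* = 56.
A tax on sellers shifts supply up by 97: 164 - 2Q = 29 + 0.5Q + 97, so Q_t = 15.2. Buyers pay P_b = 133.6; sellers receive P_s = P_b - 97 = 36.6.
Producers lose the trapezoid between P_s and P* out to Q_t plus the triangle from Q_t to Q*: change in PS = 57.76 - 729 = -671.24.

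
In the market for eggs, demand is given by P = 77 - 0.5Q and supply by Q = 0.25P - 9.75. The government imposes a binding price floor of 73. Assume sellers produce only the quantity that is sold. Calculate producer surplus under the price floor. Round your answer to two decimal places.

Rewriting supply in inverse form: P = 39 + 4Q.
Without the control, 77 - 0.5Q = 39 + 4Q so Q* = 8.4444 and P* = 72.7778.
At P = 73, buyers demand (77 - 73)/0.5 = 8 while sellers would supply more, so the quantity traded is 8 at price 73.
The supply price at Q = 8 is 71. PS is the trapezoid between 73 and supply over [0, 8]: (1/2)[(73 - 39) + (73 - 71)](8) = 144.

144.00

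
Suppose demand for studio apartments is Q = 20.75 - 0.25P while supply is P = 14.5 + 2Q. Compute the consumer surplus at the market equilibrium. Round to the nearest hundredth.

Rewriting demand in inverse form: P = 83 - 4Q.
Equilibrium: 83 - 4Q = 14.5 + 2Q, so Q* = 11.4167 and P* = 37.3333.
Consumer surplus is the triangle under demand above P*: (1/2)(11.4167)(83 - 37.3333) = (1/2)(11.4167)(45.6667) = 260.6806.

260.68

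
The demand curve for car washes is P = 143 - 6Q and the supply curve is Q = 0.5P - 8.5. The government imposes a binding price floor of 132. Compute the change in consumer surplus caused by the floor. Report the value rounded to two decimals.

Rewriting supply in inverse form: P = 17 + 2Q.
Free-market equilibrium: 143 - 6Q = 17 + 2Q gives Q* = 15.75, P* = 48.5.
At P = 132, buyers demand (143 - 132)/6 = 1.8333 while sellers would supply more, so the quantity traded is 1.8333 at price 132.
CS goes from (1/2)(15.75)(94.5) = 744.1875 to 10.0833 (computed as (143 - 132)(1.8333) - (1/2)(6)(1.8333)^2), a change of -734.1042.

-734.10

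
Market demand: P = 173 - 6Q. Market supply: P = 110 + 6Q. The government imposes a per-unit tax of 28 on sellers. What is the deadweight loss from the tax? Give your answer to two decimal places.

32.67

Pre-tax equilibrium: 173 - 6Q = 110 + 6Q gives Q* = 5.25, P* = 141.5.
With the tax, sellers need 28 more per unit: 173 - 6Q = 110 + 6Q + 28, so Q_t = 2.9167. Buyers pay P_b = 155.5; sellers receive P_s = P_b - 28 = 127.5.
Deadweight loss is the triangle between the curves from Q_t to Q*: (1/2)(5.25 - 2.9167)(28) = 32.6667.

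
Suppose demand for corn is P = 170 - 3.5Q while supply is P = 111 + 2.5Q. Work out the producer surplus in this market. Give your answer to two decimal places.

120.87

Set 170 - 3.5Q = 111 + 2.5Q, which gives 59 = 6Q, so Q* = 9.8333 and P* = 170 - 3.5(9.8333) = 135.5833.
PS is the area between P* and the supply curve from 0 to Q*: (1/2)(9.8333)(24.5833) = 120.8681.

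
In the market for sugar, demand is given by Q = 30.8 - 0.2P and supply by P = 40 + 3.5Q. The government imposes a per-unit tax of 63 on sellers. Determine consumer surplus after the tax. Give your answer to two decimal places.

Rewriting demand in inverse form: P = 154 - 5Q.
Without the tax, 154 - 5Q = 40 + 3.5Q so Q* = 13.4118 and P* = 86.9412.
A tax on sellers shifts supply up by 63: 154 - 5Q = 40 + 3.5Q + 63, so Q_t = 6. Buyers pay P_b = 124; sellers receive P_s = P_b - 63 = 61.
Consumer surplus is the triangle under demand above P_b: (1/2)(6)(154 - 124) = 90.

90.00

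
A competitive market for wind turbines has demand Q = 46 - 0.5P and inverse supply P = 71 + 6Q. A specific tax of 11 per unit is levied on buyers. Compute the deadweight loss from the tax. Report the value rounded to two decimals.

7.56

Rewriting demand in inverse form: P = 92 - 2Q.
Without the tax, 92 - 2Q = 71 + 6Q so Q* = 2.625 and P* = 86.75.
A tax on buyers shifts demand down by 11: (92 - 11) - 2Q = 71 + 6Q, so Q_t = 1.25. Buyers pay P_b = 89.5; sellers receive P_s = P_b - 11 = 78.5.
The welfare triangle lost has base Q* - Q_t = 1.375 and height t = 11, so DWL = (1/2)(1.375)(11) = 7.5625.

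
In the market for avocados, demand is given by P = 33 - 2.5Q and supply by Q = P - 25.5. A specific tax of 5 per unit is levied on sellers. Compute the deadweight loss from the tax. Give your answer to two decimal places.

3.57

Rewriting supply in inverse form: P = 25.5 + Q.
Without the tax, 33 - 2.5Q = 25.5 + Q so Q* = 2.1429 and P* = 27.6429.
With the tax, sellers need 5 more per unit: 33 - 2.5Q = 25.5 + Q + 5, so Q_t = 0.7143. Buyers pay P_b = 31.2143; sellers receive P_s = P_b - 5 = 26.2143.
Deadweight loss is the triangle between the curves from Q_t to Q*: (1/2)(2.1429 - 0.7143)(5) = 3.5714.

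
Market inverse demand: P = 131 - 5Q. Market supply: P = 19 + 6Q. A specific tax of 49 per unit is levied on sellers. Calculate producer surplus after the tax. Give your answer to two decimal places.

Without the tax, 131 - 5Q = 19 + 6Q so Q* = 10.1818 and P* = 80.0909.
A tax on sellers shifts supply up by 49: 131 - 5Q = 19 + 6Q + 49, so Q_t = 5.7273. Buyers pay P_b = 102.3636; sellers receive P_s = P_b - 49 = 53.3636.
Producer surplus is the triangle above supply below P_s: (1/2)(5.7273)(53.3636 - 19) = 98.405.

98.40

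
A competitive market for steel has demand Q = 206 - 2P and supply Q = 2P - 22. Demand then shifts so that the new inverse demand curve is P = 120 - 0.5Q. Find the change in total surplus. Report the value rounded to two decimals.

Rewriting demand in inverse form: P = 103 - 0.5Q.
Rewriting supply in inverse form: P = 11 + 0.5Q.
Initial equilibrium: Q_0 = 92, P_0 = 57; CS_0 = (1/2)(92)(46) = 2116, PS_0 = (1/2)(92)(46) = 2116.
New equilibrium: 120 - 0.5Q = 11 + 0.5Q gives Q_1 = 109, P_1 = 65.5; CS_1 = 2970.25, PS_1 = 2970.25.
Change in total surplus = (2970.25 + 2970.25) - (2116 + 2116) = 1708.5.

1708.50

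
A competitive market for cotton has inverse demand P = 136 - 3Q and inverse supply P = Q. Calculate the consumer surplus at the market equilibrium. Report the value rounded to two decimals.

1734.00

Setting demand equal to supply, 136 = 4Q, so Q* = 34 and P* = 34.
CS is the area between the demand curve and P* from 0 to Q*: (1/2)(34)(102) = 1734.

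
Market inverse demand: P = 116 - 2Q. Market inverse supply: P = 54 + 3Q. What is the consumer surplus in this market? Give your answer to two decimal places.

Equilibrium: 116 - 2Q = 54 + 3Q, so Q* = 12.4 and P* = 91.2.
CS is the area between the demand curve and P* from 0 to Q*: (1/2)(12.4)(24.8) = 153.76.

153.76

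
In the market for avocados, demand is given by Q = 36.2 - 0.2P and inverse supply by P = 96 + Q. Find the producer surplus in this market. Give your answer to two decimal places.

Rewriting demand in inverse form: P = 181 - 5Q.
Setting demand equal to supply, 85 = 6Q, so Q* = 14.1667 and P* = 110.1667.
PS is the area between P* and the supply curve from 0 to Q*: (1/2)(14.1667)(14.1667) = 100.3472.

100.35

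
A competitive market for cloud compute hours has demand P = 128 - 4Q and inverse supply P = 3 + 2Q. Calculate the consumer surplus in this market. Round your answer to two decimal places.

Set 128 - 4Q = 3 + 2Q, which gives 125 = 6Q, so Q* = 20.8333 and P* = 128 - 4(20.8333) = 44.6667.
Consumer surplus is the triangle under demand above P*: (1/2)(20.8333)(128 - 44.6667) = (1/2)(20.8333)(83.3333) = 868.0556.

868.06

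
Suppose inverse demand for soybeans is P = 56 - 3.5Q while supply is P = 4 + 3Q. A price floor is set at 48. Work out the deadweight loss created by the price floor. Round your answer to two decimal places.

Without the control, 56 - 3.5Q = 4 + 3Q so Q* = 8 and P* = 28.
At P = 48, buyers demand (56 - 48)/3.5 = 2.2857 while sellers would supply more, so the quantity traded is 2.2857 at price 48.
The lost-trades triangle has base Q* - 2.2857 = 5.7143 and height equal to the gap between the curves at Q = 2.2857, which is 48 - 10.8571 = 37.1429. DWL = (1/2)(5.7143)(37.1429) = 106.1224.

106.12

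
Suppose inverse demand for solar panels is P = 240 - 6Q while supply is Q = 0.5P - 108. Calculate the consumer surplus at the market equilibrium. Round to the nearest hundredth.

27.00

Rewriting supply in inverse form: P = 216 + 2Q.
Equilibrium: 240 - 6Q = 216 + 2Q, so Q* = 3 and P* = 222.
Consumer surplus is the triangle under demand above P*: (1/2)(3)(240 - 222) = (1/2)(3)(18) = 27.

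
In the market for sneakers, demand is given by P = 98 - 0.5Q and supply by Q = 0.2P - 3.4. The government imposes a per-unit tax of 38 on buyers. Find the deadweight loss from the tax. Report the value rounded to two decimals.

Rewriting supply in inverse form: P = 17 + 5Q.
Without the tax, 98 - 0.5Q = 17 + 5Q so Q* = 14.7273 and P* = 90.6364.
With the tax, buyers' net willingness to pay falls by 38: (98 - 38) - 0.5Q = 17 + 5Q, so Q_t = 7.8182. Buyers pay P_b = 94.0909; sellers receive P_s = P_b - 38 = 56.0909.
Deadweight loss is the triangle between the curves from Q_t to Q*: (1/2)(14.7273 - 7.8182)(38) = 131.2727.

131.27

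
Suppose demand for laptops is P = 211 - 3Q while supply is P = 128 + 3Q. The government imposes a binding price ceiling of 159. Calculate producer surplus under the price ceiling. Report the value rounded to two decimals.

Without the control, 211 - 3Q = 128 + 3Q so Q* = 13.8333 and P* = 169.5.
At the ceiling price 159, quantity supplied is (159 - 128)/3 = 10.3333; supply is the short side, so Q = 10.3333 trades at P = 159.
PS is the triangle above supply below 159: (1/2)(10.3333)(159 - 128) = 160.1667.

160.17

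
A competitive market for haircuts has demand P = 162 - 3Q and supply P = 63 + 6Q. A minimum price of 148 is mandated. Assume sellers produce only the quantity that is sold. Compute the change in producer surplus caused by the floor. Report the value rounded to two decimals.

-31.67

Without the control, 162 - 3Q = 63 + 6Q so Q* = 11 and P* = 129.
At P = 148, buyers demand (162 - 148)/3 = 4.6667 while sellers would supply more, so the quantity traded is 4.6667 at price 148.
PS goes from (1/2)(11)(66) = 363 to 331.3333 (computed as (148 - 63)(4.6667) - (1/2)(6)(4.6667)^2), a change of -31.6667.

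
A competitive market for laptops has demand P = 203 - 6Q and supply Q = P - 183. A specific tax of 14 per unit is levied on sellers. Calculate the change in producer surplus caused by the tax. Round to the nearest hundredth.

Rewriting supply in inverse form: P = 183 + Q.
Pre-tax equilibrium: 203 - 6Q = 183 + Q gives Q* = 2.8571, P* = 185.8571.
A tax on sellers shifts supply up by 14: 203 - 6Q = 183 + Q + 14, so Q_t = 0.8571. Buyers pay P_b = 197.8571; sellers receive P_s = P_b - 14 = 183.8571.
PS falls from (1/2)(2.8571)(2.8571) = 4.0816 to (1/2)(0.8571)(0.8571) = 0.3673, a change of -3.7143.

-3.71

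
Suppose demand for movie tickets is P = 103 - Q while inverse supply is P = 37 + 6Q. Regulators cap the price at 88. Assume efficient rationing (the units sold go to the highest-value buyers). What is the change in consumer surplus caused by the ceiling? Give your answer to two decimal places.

46.93

Free-market equilibrium: 103 - Q = 37 + 6Q gives Q* = 9.4286, P* = 93.5714.
At P = 88, sellers supply (88 - 37)/6 = 8.5 while buyers want more, so the quantity traded is 8.5 at price 88.
CS goes from (1/2)(9.4286)(9.4286) = 44.449 to 91.375 (computed as (103 - 88)(8.5) - (1/2)(1)(8.5)^2), a change of 46.926.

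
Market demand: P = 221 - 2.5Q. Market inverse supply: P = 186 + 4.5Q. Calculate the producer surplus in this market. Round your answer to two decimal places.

Equilibrium: 221 - 2.5Q = 186 + 4.5Q, so Q* = 5 and P* = 208.5.
PS is the area between P* and the supply curve from 0 to Q*: (1/2)(5)(22.5) = 56.25.

56.25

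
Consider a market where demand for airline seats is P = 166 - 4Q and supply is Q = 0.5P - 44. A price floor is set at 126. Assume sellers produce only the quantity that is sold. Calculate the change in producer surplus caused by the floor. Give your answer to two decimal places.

111.00

Rewriting supply in inverse form: P = 88 + 2Q.
Without the control, 166 - 4Q = 88 + 2Q so Q* = 13 and P* = 114.
At P = 126, buyers demand (166 - 126)/4 = 10 while sellers would supply more, so the quantity traded is 10 at price 126.
PS goes from (1/2)(13)(26) = 169 to 280 (computed as (126 - 88)(10) - (1/2)(2)(10)^2), a change of 111.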